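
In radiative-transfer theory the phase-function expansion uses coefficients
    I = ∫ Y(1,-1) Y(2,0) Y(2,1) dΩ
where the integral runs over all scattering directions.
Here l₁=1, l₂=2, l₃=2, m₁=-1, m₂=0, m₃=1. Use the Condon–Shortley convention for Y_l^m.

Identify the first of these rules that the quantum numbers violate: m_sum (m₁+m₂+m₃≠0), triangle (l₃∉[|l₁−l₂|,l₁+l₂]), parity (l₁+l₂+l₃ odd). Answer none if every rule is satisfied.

azimuthal sum: -1 + 0 + 1 = 0  ✓
1 ≤ 2 ≤ 3 (triangle on l)  ✓
L = 1 + 2 + 2 = 5 (odd)  ✗

parity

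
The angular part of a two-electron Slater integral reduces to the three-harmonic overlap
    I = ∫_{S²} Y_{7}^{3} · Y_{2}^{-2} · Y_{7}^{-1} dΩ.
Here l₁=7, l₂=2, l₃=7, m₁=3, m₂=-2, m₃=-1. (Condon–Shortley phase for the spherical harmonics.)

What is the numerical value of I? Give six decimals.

Checks pass: Σm=0; 16 even; l₃=7∈[5,9].
(2·7+1)(2·2+1)(2·7+1) = 1125
Δ: 2! 12! 2! / 17! → 1/185640
sum: t=0:+1/2419200 t=1:−1/518400 t=2:+1/2419200 = -1/907200
3j²(7 2 7; 0 0 0) = Δ·Π!·Σ² = 56/3315  (sign +1)
sum: t=0:+1/3870720 = 1/3870720
3j²(7 2 7; 3 -2 -1) = Δ·Π!·Σ² = 135/6188  (sign +1)
combine: 4πI² = 1125·56/3315·135/6188 = 20250/48841
take √, sign +1: I = 0.18164160

0.181642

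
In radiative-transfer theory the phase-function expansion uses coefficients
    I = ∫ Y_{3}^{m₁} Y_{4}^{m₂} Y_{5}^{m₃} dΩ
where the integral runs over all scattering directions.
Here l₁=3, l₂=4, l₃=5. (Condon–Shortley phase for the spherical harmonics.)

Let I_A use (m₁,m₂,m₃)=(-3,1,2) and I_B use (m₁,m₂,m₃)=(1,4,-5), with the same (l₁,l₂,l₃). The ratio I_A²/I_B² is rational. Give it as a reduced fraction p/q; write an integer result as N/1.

25/28

Same 3,4,5: normalisation and zero-m 3j drop out of the ratio.
A: Δ: 2! 4! 6! / 13! → 1/180180; sum: t=2:+1/1728 = 1/1728; 3j²(3 4 5; -3 1 2) = Δ·Π!·Σ² = 25/858  (sign -1)
B: Δ: 2! 4! 6! / 13! → 1/180180; sum: t=2:+1/34560 = 1/34560; 3j²(3 4 5; 1 4 -5) = Δ·Π!·Σ² = 14/429  (sign +1)
I_A²/I_B² = (25/858)/(14/429) = 25/28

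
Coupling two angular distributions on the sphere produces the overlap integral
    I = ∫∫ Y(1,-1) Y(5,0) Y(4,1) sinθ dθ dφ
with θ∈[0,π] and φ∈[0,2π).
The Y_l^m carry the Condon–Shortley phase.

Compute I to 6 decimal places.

0.155288

Rules hold: Σm=0, L=10 even, 4≤4≤6.
N = 3·11·9 = 297
Δ = 2!·0!·8!/11! = 1/495
Racah Σ t=1..1: t=1:−1/576 = -1/576
⇒ 3j(1 5 4; 0 0 0)² = 5/99, sgn -1
Racah Σ t=2..2: t=2:+1/1440 = 1/1440
⇒ 3j(1 5 4; -1 0 1)² = 2/99, sgn -1
4πI² = N·(3j₀)²·(3jₘ)² = 10/33
I = +1·√(0.30303/4π) = 0.15528807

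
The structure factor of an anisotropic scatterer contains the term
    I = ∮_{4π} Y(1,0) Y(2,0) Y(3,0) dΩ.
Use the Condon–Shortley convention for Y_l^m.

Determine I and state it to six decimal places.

0.247767

m-sum 0 ✓  L=6 even ✓  1≤3≤3 ✓
Π(2lᵢ+1) = 3×5×7 = 105
triangle coeff Δ(1,2,3) = 1/105
Σ_t [0,0]: t=0:+1/4 = 1/4
(3j)²=3/35 [(1 2 3; 0 0 0)], sign=-1
(m-triple is (0,0,0) — same symbol as above.)
⇒ 4πI² = 27/35
I = (+1)√(27/35/(4π)) = 0.24776670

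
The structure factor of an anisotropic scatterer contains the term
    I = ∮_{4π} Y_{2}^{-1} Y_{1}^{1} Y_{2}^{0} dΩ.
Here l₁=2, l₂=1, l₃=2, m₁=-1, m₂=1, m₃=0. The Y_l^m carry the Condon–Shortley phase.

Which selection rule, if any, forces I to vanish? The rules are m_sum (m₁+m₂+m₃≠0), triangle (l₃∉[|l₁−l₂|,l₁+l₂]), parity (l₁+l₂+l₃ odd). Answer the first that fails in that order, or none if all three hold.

parity

m₁+m₂+m₃ = -1 + 1 + 0 = 0  ✓
triangle: |2−1|=1 ≤ l₃=2 ≤ 2+1=3  ✓
parity: l₁+l₂+l₃ = 5 is odd  ✗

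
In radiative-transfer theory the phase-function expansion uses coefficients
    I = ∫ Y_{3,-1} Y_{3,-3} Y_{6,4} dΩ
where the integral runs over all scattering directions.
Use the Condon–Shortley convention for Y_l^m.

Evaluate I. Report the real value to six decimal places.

m-sum 0 ✓  L=12 even ✓  0≤6≤6 ✓
Π(2lᵢ+1) = 7×7×13 = 637
triangle coeff Δ(3,3,6) = 1/12012
Σ_t [0,0]: t=0:+1/1296 = 1/1296
(3j)²=100/3003 [(3 3 6; 0 0 0)], sign=+1
Σ_t [0,0]: t=0:+1/34560 = 1/34560
(3j)²=5/286 [(3 3 6; -1 -3 4)], sign=+1
⇒ 4πI² = 1750/4719
I = (+1)√(1750/4719/(4π)) = 0.17178653

0.171787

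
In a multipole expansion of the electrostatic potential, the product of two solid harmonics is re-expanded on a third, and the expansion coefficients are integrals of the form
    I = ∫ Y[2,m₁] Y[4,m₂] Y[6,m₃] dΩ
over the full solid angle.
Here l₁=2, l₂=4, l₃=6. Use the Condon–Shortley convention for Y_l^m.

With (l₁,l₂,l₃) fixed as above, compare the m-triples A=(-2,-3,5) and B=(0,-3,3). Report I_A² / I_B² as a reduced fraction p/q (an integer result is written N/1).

55/18

l's match ⇒ only the (l;m) 3-j factors differ between A and B.
A: triangle coeff Δ(2,4,6) = 1/6435; Σ_t [0,0]: t=0:+1/120960 = 1/120960; (3j)²=2/39 [(2 4 6; -2 -3 5)], sign=-1
B: triangle coeff Δ(2,4,6) = 1/6435; Σ_t [0,0]: t=0:+1/20160 = 1/20160; (3j)²=12/715 [(2 4 6; 0 -3 3)], sign=-1
I_A²/I_B² = (2/39)/(12/715) = 55/18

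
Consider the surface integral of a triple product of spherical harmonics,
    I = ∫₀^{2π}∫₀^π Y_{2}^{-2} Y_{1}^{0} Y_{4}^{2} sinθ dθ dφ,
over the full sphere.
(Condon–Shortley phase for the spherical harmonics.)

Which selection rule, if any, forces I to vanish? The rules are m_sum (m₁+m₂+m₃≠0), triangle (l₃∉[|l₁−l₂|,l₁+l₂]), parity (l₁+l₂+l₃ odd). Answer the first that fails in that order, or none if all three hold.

m₁+m₂+m₃ = -2 + 0 + 2 = 0  ✓
triangle: |2−1|=1 ≤ l₃=4 ≤ 2+1=3  ✗
parity: l₁+l₂+l₃ = 7 is odd

triangle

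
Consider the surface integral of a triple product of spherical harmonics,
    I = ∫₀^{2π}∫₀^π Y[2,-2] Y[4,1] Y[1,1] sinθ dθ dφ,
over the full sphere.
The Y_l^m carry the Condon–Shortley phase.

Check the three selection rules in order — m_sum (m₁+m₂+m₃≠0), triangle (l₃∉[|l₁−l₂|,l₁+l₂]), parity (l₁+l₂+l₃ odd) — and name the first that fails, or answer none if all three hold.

triangle

azimuthal sum: -2 + 1 + 1 = 0  ✓
2 ≤ 1 ≤ 6 (triangle on l)  ✗
L = 2 + 4 + 1 = 7 (odd)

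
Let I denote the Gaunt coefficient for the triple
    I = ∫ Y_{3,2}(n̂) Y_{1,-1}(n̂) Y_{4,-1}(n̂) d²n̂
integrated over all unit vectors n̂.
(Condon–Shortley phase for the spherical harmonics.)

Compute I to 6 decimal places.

Checks pass: Σm=0; 8 even; l₃=4∈[2,4].
(2·3+1)(2·1+1)(2·4+1) = 189
Δ: 0! 6! 2! / 9! → 1/252
sum: t=0:+1/36 = 1/36
3j²(3 1 4; 0 0 0) = Δ·Π!·Σ² = 4/63  (sign +1)
sum: t=0:+1/240 = 1/240
3j²(3 1 4; 2 -1 -1) = Δ·Π!·Σ² = 1/84  (sign -1)
combine: 4πI² = 189·4/63·1/84 = 1/7
take √, sign -1: I = -0.10662181

-0.106622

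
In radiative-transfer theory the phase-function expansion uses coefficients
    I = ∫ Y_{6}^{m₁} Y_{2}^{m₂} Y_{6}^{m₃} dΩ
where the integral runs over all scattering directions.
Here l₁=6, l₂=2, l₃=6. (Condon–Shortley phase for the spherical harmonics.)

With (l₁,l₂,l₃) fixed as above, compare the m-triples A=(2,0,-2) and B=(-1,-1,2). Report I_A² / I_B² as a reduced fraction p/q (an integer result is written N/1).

Shared (l₁,l₂,l₃)=(6,2,6): N and (l;000)² cancel in I_A²/I_B².
A: Δ = 2!·10!·2!/15! = 1/90090; Racah Σ t=0..2: t=0:+1/69120 t=1:−1/30240 t=2:+1/322560 = -1/64512; ⇒ 3j(6 2 6; 2 0 -2)² = 10/1001, sgn -1
B: Δ = 2!·10!·2!/15! = 1/90090; Racah Σ t=0..1: t=0:+1/60480 t=1:−1/34560 = -1/80640; ⇒ 3j(6 2 6; -1 -1 2)² = 6/1001, sgn -1
I_A²/I_B² = (10/1001)/(6/1001) = 5/3

5/3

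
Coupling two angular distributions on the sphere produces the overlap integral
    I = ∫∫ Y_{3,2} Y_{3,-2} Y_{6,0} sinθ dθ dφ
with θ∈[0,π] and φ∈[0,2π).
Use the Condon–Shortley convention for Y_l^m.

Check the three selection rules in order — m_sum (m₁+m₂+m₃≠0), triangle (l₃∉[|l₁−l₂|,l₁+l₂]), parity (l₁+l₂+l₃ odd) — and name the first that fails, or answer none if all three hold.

none

Σmᵢ = 0  ✓
l₃∈[|l₁−l₂|,l₁+l₂]=[0,6], have l₃=6  ✓
Σlᵢ = 12 ⇒ even  ✓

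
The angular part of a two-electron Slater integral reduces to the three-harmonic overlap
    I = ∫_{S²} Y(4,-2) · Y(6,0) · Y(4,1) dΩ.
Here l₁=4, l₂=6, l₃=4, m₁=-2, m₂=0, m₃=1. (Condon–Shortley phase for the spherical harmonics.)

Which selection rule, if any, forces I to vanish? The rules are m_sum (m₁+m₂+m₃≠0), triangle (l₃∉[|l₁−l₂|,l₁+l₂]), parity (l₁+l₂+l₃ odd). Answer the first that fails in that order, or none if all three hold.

m₁+m₂+m₃ = -2 + 0 + 1 = -1  ✗
triangle: |4−6|=2 ≤ l₃=4 ≤ 4+6=10
parity: l₁+l₂+l₃ = 14 is even

m_sum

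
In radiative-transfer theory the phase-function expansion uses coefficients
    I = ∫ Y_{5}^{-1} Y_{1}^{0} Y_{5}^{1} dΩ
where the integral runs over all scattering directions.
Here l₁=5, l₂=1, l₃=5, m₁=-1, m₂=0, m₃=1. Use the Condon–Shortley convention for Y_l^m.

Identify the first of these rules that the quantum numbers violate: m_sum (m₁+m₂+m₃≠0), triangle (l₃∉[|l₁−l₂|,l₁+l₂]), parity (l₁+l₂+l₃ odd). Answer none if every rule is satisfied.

m₁+m₂+m₃ = -1 + 0 + 1 = 0  ✓
triangle: |5−1|=4 ≤ l₃=5 ≤ 5+1=6  ✓
parity: l₁+l₂+l₃ = 11 is odd  ✗

parity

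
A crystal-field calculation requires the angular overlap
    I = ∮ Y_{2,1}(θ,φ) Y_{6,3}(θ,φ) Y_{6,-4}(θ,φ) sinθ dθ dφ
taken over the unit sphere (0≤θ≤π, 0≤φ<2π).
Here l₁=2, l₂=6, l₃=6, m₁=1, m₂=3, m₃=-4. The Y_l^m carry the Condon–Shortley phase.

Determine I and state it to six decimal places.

0.179515

Checks pass: Σm=0; 14 even; l₃=6∈[4,8].
(2·2+1)(2·6+1)(2·6+1) = 845
Δ: 2! 2! 10! / 15! → 1/90090
sum: t=0:+1/69120 t=1:−1/14400 t=2:+1/69120 = -7/172800
3j²(2 6 6; 0 0 0) = Δ·Π!·Σ² = 14/715  (sign -1)
sum: t=0:+1/725760 t=1:−1/161280 = -1/207360
3j²(2 6 6; 1 3 -4) = Δ·Π!·Σ² = 7/286  (sign -1)
combine: 4πI² = 845·14/715·7/286 = 49/121
take √, sign +1: I = 0.17951487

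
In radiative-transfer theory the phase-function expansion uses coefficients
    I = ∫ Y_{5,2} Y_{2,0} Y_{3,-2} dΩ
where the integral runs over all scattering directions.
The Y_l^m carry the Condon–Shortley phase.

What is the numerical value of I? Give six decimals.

0.190188

Rules hold: Σm=0, L=10 even, 3≤3≤7.
N = 11·5·7 = 385
Δ = 4!·6!·0!/11! = 1/2310
Racah Σ t=2..2: t=2:+1/144 = 1/144
⇒ 3j(5 2 3; 0 0 0)² = 10/231, sgn -1
Racah Σ t=2..2: t=2:+1/480 = 1/480
⇒ 3j(5 2 3; 2 0 -2)² = 3/110, sgn -1
4πI² = N·(3j₀)²·(3jₘ)² = 5/11
I = +1·√(0.454545/4π) = 0.19018827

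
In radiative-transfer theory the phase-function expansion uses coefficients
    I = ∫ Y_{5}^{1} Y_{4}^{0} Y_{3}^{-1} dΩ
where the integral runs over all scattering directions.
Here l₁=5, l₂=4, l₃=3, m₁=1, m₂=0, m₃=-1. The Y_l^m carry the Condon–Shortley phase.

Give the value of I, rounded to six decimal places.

-0.086020

m-sum 0 ✓  L=12 even ✓  1≤3≤9 ✓
Π(2lᵢ+1) = 11×9×7 = 693
triangle coeff Δ(5,4,3) = 1/180180
Σ_t [2,4]: t=2:+1/576 t=3:−1/144 t=4:+1/576 = -1/288
(3j)²=20/1001 [(5 4 3; 0 0 0)], sign=+1
Σ_t [2,4]: t=2:+1/384 t=3:−1/216 t=4:+1/2304 = -11/6912
(3j)²=11/1638 [(5 4 3; 1 0 -1)], sign=-1
⇒ 4πI² = 110/1183
I = (-1)√(110/1183/(4π)) = -0.08601992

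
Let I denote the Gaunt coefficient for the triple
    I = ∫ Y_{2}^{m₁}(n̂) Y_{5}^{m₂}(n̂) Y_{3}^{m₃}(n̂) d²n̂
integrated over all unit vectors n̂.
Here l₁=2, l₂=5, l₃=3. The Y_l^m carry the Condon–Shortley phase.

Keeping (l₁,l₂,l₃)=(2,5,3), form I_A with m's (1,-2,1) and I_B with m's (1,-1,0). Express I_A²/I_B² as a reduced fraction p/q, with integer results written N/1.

Shared (l₁,l₂,l₃)=(2,5,3): N and (l;000)² cancel in I_A²/I_B².
A: Δ = 4!·0!·6!/11! = 1/2310; Racah Σ t=1..1: t=1:−1/288 = -1/288; ⇒ 3j(2 5 3; 1 -2 1)² = 1/22, sgn -1
B: Δ = 4!·0!·6!/11! = 1/2310; Racah Σ t=1..1: t=1:−1/216 = -1/216; ⇒ 3j(2 5 3; 1 -1 0)² = 8/231, sgn +1
I_A²/I_B² = (1/22)/(8/231) = 21/16

21/16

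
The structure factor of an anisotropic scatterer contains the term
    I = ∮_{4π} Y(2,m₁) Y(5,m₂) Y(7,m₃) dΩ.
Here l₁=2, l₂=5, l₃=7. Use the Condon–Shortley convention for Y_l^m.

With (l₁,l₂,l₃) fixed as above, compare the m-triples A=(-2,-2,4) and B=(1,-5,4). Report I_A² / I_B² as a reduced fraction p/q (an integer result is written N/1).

l's match ⇒ only the (l;m) 3-j factors differ between A and B.
A: triangle coeff Δ(2,5,7) = 1/15015; Σ_t [0,0]: t=0:+1/725760 = 1/725760; (3j)²=2/91 [(2 5 7; -2 -2 4)], sign=-1
B: triangle coeff Δ(2,5,7) = 1/15015; Σ_t [0,0]: t=0:+1/21772800 = 1/21772800; (3j)²=1/1365 [(2 5 7; 1 -5 4)], sign=-1
I_A²/I_B² = (2/91)/(1/1365) = 30/1

30/1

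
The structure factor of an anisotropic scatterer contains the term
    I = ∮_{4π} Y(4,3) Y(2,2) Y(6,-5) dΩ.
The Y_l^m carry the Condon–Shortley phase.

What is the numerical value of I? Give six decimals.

Rules hold: Σm=0, L=12 even, 2≤6≤6.
N = 9·5·13 = 585
Δ = 0!·8!·4!/13! = 1/6435
Racah Σ t=0..0: t=0:+1/2304 = 1/2304
⇒ 3j(4 2 6; 0 0 0)² = 5/143, sgn +1
Racah Σ t=0..0: t=0:+1/120960 = 1/120960
⇒ 3j(4 2 6; 3 2 -5)² = 2/39, sgn -1
4πI² = N·(3j₀)²·(3jₘ)² = 150/143
I = -1·√(1.04895/4π) = -0.28891672

-0.288917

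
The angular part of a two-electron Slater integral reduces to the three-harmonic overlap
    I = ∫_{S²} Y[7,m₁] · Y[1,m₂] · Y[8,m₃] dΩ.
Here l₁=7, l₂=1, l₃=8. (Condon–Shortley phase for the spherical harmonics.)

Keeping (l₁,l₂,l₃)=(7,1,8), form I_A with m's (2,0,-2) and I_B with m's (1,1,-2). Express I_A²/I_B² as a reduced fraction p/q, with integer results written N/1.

4/3

l's match ⇒ only the (l;m) 3-j factors differ between A and B.
A: triangle coeff Δ(7,1,8) = 1/2040; Σ_t [0,0]: t=0:+1/43545600 = 1/43545600; (3j)²=1/34 [(7 1 8; 2 0 -2)], sign=+1
B: triangle coeff Δ(7,1,8) = 1/2040; Σ_t [0,0]: t=0:+1/58060800 = 1/58060800; (3j)²=3/136 [(7 1 8; 1 1 -2)], sign=+1
I_A²/I_B² = (1/34)/(3/136) = 4/3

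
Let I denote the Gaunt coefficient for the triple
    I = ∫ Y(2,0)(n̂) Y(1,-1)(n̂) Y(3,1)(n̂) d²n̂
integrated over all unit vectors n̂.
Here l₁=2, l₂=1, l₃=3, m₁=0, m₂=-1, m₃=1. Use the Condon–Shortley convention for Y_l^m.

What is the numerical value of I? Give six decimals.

Rules hold: Σm=0, L=6 even, 1≤3≤3.
N = 5·3·7 = 105
Δ = 0!·4!·2!/7! = 1/105
Racah Σ t=0..0: t=0:+1/4 = 1/4
⇒ 3j(2 1 3; 0 0 0)² = 3/35, sgn -1
Racah Σ t=0..0: t=0:+1/8 = 1/8
⇒ 3j(2 1 3; 0 -1 1)² = 2/35, sgn +1
4πI² = N·(3j₀)²·(3jₘ)² = 18/35
I = -1·√(0.514286/4π) = -0.20230066

-0.202301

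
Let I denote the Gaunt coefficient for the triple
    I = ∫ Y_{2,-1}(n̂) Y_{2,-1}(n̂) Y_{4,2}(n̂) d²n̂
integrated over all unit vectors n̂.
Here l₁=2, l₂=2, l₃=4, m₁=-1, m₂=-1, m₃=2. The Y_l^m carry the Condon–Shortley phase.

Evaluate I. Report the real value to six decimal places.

m-sum 0 ✓  L=8 even ✓  0≤4≤4 ✓
Π(2lᵢ+1) = 5×5×9 = 225
triangle coeff Δ(2,2,4) = 1/630
Σ_t [0,0]: t=0:+1/16 = 1/16
(3j)²=2/35 [(2 2 4; 0 0 0)], sign=+1
Σ_t [0,0]: t=0:+1/36 = 1/36
(3j)²=4/63 [(2 2 4; -1 -1 2)], sign=+1
⇒ 4πI² = 40/49
I = (+1)√(40/49/(4π)) = 0.25487487

0.254875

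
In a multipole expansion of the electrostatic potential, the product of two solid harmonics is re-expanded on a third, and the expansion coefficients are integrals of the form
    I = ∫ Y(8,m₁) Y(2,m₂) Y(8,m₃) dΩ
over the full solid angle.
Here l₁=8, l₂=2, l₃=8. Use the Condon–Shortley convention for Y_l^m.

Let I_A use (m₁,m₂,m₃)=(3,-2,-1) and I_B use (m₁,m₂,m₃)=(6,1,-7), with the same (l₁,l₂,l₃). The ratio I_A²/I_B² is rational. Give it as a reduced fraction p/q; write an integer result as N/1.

Shared (l₁,l₂,l₃)=(8,2,8): N and (l;000)² cancel in I_A²/I_B².
A: Δ = 2!·14!·2!/19! = 1/348840; Racah Σ t=0..0: t=0:+1/174182400 = 1/174182400; ⇒ 3j(8 2 8; 3 -2 -1)² = 77/3876, sgn -1
B: Δ = 2!·14!·2!/19! = 1/348840; Racah Σ t=1..2: t=1:−1/12454041600 t=2:+1/174356582400 = -1/13412044800; ⇒ 3j(8 2 8; 6 1 -7)² = 169/7752, sgn +1
I_A²/I_B² = (77/3876)/(169/7752) = 154/169

154/169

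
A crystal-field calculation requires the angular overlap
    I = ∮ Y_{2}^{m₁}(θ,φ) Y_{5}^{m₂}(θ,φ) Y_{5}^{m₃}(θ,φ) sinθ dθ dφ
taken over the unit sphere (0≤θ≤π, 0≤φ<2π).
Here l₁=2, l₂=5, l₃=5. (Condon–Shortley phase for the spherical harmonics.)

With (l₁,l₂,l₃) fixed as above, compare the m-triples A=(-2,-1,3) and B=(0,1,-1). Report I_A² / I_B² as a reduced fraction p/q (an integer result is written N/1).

Same 2,5,5: normalisation and zero-m 3j drop out of the ratio.
A: Δ: 2! 2! 8! / 13! → 1/38610; sum: t=2:+1/5760 = 1/5760; 3j²(2 5 5; -2 -1 3) = Δ·Π!·Σ² = 56/2145  (sign +1)
B: Δ: 2! 2! 8! / 13! → 1/38610; sum: t=0:+1/5760 t=1:−1/720 t=2:+1/2304 = -1/1280; 3j²(2 5 5; 0 1 -1) = Δ·Π!·Σ² = 27/1430  (sign -1)
I_A²/I_B² = (56/2145)/(27/1430) = 112/81

112/81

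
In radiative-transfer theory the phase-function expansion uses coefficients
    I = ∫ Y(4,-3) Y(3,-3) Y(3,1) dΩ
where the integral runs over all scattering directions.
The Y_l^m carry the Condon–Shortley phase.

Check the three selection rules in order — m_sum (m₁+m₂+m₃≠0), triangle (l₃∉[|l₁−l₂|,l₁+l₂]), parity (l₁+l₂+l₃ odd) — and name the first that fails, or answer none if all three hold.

azimuthal sum: -3 − 3 + 1 = -5  ✗
1 ≤ 3 ≤ 7 (triangle on l)
L = 4 + 3 + 3 = 10 (even)

m_sum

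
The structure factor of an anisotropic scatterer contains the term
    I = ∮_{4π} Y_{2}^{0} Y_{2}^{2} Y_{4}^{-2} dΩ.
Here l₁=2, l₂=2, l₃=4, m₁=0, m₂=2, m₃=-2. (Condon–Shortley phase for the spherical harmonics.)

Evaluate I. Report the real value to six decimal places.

0.156078

Checks pass: Σm=0; 8 even; l₃=4∈[0,4].
(2·2+1)(2·2+1)(2·4+1) = 225
Δ: 0! 4! 4! / 9! → 1/630
sum: t=0:+1/16 = 1/16
3j²(2 2 4; 0 0 0) = Δ·Π!·Σ² = 2/35  (sign +1)
sum: t=0:+1/96 = 1/96
3j²(2 2 4; 0 2 -2) = Δ·Π!·Σ² = 1/42  (sign +1)
combine: 4πI² = 225·2/35·1/42 = 15/49
take √, sign +1: I = 0.15607835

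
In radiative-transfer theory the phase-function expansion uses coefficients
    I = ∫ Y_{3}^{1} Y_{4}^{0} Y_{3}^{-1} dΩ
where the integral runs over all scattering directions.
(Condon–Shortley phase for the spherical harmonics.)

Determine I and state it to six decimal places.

-0.025645

Checks pass: Σm=0; 10 even; l₃=3∈[1,7].
(2·3+1)(2·4+1)(2·3+1) = 441
Δ: 4! 2! 4! / 11! → 1/34650
sum: t=1:−1/72 t=2:+1/16 t=3:−1/72 = 5/144
3j²(3 4 3; 0 0 0) = Δ·Π!·Σ² = 2/77  (sign -1)
sum: t=0:+1/1152 t=1:−1/36 t=2:+1/32 = 5/1152
3j²(3 4 3; 1 0 -1) = Δ·Π!·Σ² = 1/1386  (sign +1)
combine: 4πI² = 441·2/77·1/1386 = 1/121
take √, sign -1: I = -0.02564498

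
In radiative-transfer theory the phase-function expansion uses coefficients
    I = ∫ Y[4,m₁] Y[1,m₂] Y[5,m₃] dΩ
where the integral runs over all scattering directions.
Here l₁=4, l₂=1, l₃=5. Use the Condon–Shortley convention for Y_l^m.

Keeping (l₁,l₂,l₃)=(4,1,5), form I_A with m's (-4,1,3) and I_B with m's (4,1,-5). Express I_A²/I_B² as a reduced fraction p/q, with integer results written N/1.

1/45

Same 4,1,5: normalisation and zero-m 3j drop out of the ratio.
A: Δ: 0! 8! 2! / 11! → 1/495; sum: t=0:+1/80640 = 1/80640; 3j²(4 1 5; -4 1 3) = Δ·Π!·Σ² = 1/495  (sign +1)
B: Δ: 0! 8! 2! / 11! → 1/495; sum: t=0:+1/80640 = 1/80640; 3j²(4 1 5; 4 1 -5) = Δ·Π!·Σ² = 1/11  (sign +1)
I_A²/I_B² = (1/495)/(1/11) = 1/45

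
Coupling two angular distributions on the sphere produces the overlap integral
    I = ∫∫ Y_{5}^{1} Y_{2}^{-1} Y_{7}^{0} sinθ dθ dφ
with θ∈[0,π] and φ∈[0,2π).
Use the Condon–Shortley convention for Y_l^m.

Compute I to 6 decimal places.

0.177378

m-sum 0 ✓  L=14 even ✓  3≤7≤7 ✓
Π(2lᵢ+1) = 11×5×15 = 825
triangle coeff Δ(5,2,7) = 1/15015
Σ_t [0,0]: t=0:+1/57600 = 1/57600
(3j)²=21/715 [(5 2 7; 0 0 0)], sign=-1
Σ_t [0,0]: t=0:+1/103680 = 1/103680
(3j)²=7/429 [(5 2 7; 1 -1 0)], sign=-1
⇒ 4πI² = 735/1859
I = (+1)√(735/1859/(4π)) = 0.17737771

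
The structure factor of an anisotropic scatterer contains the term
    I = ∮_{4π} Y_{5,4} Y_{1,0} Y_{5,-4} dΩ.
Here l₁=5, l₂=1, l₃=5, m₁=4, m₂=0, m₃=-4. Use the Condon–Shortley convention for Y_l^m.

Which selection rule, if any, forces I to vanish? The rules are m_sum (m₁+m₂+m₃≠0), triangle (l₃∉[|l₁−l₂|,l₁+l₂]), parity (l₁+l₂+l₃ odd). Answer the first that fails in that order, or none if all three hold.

Σmᵢ = 0  ✓
l₃∈[|l₁−l₂|,l₁+l₂]=[4,6], have l₃=5  ✓
Σlᵢ = 11 ⇒ odd  ✗

parity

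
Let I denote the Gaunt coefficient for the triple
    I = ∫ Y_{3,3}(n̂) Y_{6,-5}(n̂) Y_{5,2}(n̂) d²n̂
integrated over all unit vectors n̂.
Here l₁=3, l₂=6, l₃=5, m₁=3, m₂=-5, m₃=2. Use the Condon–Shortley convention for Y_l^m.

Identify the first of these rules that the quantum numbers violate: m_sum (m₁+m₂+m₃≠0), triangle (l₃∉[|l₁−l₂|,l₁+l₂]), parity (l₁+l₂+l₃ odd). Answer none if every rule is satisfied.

m₁+m₂+m₃ = 3 − 5 + 2 = 0  ✓
triangle: |3−6|=3 ≤ l₃=5 ≤ 3+6=9  ✓
parity: l₁+l₂+l₃ = 14 is even  ✓

none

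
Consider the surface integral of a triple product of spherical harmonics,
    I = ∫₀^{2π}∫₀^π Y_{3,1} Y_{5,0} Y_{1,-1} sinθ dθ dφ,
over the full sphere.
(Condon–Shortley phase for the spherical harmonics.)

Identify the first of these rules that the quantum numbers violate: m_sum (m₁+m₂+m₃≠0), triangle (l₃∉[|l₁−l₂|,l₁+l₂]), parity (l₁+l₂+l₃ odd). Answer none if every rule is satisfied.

triangle

azimuthal sum: 1 + 0 − 1 = 0  ✓
2 ≤ 1 ≤ 8 (triangle on l)  ✗
L = 3 + 5 + 1 = 9 (odd)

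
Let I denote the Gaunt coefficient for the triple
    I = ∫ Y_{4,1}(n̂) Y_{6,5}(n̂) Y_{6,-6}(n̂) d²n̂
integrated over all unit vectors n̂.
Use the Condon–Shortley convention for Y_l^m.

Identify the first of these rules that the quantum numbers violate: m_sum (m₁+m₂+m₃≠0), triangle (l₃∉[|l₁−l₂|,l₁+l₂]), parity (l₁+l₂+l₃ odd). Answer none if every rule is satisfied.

m₁+m₂+m₃ = 1 + 5 − 6 = 0  ✓
triangle: |4−6|=2 ≤ l₃=6 ≤ 4+6=10  ✓
parity: l₁+l₂+l₃ = 16 is even  ✓

none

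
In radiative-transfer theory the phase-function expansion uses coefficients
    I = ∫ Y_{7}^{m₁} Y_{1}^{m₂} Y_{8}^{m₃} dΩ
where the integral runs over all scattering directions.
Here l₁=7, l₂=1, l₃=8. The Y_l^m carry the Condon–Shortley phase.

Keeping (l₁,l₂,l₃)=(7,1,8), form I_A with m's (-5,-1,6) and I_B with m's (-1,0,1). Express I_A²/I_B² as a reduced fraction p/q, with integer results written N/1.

Shared (l₁,l₂,l₃)=(7,1,8): N and (l;000)² cancel in I_A²/I_B².
A: Δ = 0!·14!·2!/17! = 1/2040; Racah Σ t=0..0: t=0:+1/1916006400 = 1/1916006400; ⇒ 3j(7 1 8; -5 -1 6)² = 91/2040, sgn +1
B: Δ = 0!·14!·2!/17! = 1/2040; Racah Σ t=0..0: t=0:+1/29030400 = 1/29030400; ⇒ 3j(7 1 8; -1 0 1)² = 21/680, sgn -1
I_A²/I_B² = (91/2040)/(21/680) = 13/9

13/9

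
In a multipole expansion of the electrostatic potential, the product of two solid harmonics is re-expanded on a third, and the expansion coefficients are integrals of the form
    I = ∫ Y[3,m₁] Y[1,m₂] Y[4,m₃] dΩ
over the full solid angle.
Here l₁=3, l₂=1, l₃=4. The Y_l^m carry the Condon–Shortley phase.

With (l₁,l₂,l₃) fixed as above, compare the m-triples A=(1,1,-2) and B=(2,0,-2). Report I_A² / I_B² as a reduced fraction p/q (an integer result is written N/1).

5/4

Shared (l₁,l₂,l₃)=(3,1,4): N and (l;000)² cancel in I_A²/I_B².
A: Δ = 0!·6!·2!/9! = 1/252; Racah Σ t=0..0: t=0:+1/96 = 1/96; ⇒ 3j(3 1 4; 1 1 -2)² = 5/84, sgn +1
B: Δ = 0!·6!·2!/9! = 1/252; Racah Σ t=0..0: t=0:+1/120 = 1/120; ⇒ 3j(3 1 4; 2 0 -2)² = 1/21, sgn +1
I_A²/I_B² = (5/84)/(1/21) = 5/4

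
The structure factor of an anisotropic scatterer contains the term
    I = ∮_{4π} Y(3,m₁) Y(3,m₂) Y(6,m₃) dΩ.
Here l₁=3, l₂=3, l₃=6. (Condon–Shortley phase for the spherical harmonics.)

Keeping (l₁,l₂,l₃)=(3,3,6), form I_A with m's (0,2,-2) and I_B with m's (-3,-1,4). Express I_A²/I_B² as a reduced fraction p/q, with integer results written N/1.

16/15

Same 3,3,6: normalisation and zero-m 3j drop out of the ratio.
A: Δ: 0! 6! 6! / 13! → 1/12012; sum: t=0:+1/4320 = 1/4320; 3j²(3 3 6; 0 2 -2) = Δ·Π!·Σ² = 8/429  (sign +1)
B: Δ: 0! 6! 6! / 13! → 1/12012; sum: t=0:+1/34560 = 1/34560; 3j²(3 3 6; -3 -1 4) = Δ·Π!·Σ² = 5/286  (sign +1)
I_A²/I_B² = (8/429)/(5/286) = 16/15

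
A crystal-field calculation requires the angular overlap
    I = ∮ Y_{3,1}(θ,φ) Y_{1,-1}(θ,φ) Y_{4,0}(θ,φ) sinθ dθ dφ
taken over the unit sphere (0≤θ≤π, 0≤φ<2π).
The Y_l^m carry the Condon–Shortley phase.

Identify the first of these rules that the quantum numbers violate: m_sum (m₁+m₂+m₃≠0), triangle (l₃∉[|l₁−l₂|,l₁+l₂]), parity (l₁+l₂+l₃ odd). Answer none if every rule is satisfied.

none

m₁+m₂+m₃ = 1 − 1 + 0 = 0  ✓
triangle: |3−1|=2 ≤ l₃=4 ≤ 3+1=4  ✓
parity: l₁+l₂+l₃ = 8 is even  ✓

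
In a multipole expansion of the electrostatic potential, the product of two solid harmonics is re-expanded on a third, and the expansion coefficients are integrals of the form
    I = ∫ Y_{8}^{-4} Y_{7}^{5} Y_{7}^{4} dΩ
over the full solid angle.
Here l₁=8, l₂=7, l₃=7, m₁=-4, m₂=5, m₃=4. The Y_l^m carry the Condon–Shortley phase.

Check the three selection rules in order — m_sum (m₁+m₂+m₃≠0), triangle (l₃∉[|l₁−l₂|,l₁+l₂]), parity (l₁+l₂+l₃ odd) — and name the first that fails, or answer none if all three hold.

azimuthal sum: -4 + 5 + 4 = 5  ✗
1 ≤ 7 ≤ 15 (triangle on l)
L = 8 + 7 + 7 = 22 (even)

m_sum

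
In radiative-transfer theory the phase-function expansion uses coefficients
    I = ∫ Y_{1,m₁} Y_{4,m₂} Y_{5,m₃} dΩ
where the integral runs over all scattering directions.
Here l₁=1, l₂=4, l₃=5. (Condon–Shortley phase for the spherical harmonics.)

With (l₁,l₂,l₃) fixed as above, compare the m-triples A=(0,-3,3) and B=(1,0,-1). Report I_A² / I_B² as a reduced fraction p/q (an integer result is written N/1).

16/15

Same 1,4,5: normalisation and zero-m 3j drop out of the ratio.
A: Δ: 0! 2! 8! / 11! → 1/495; sum: t=0:+1/5040 = 1/5040; 3j²(1 4 5; 0 -3 3) = Δ·Π!·Σ² = 16/495  (sign +1)
B: Δ: 0! 2! 8! / 11! → 1/495; sum: t=0:+1/1152 = 1/1152; 3j²(1 4 5; 1 0 -1) = Δ·Π!·Σ² = 1/33  (sign +1)
I_A²/I_B² = (16/495)/(1/33) = 16/15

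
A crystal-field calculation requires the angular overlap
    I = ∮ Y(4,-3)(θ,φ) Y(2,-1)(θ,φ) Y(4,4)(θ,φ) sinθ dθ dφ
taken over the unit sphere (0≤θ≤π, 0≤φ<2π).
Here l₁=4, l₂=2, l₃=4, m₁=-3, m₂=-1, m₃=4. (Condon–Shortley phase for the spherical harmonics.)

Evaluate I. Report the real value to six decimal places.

Rules hold: Σm=0, L=10 even, 2≤4≤6.
N = 9·5·9 = 405
Δ = 2!·6!·2!/11! = 1/13860
Racah Σ t=0..2: t=0:+1/192 t=1:−1/36 t=2:+1/192 = -5/288
⇒ 3j(4 2 4; 0 0 0)² = 20/693, sgn -1
Racah Σ t=1..1: t=1:−1/1440 = -1/1440
⇒ 3j(4 2 4; -3 -1 4)² = 7/165, sgn -1
4πI² = N·(3j₀)²·(3jₘ)² = 60/121
I = +1·√(0.495868/4π) = 0.19864517

0.198645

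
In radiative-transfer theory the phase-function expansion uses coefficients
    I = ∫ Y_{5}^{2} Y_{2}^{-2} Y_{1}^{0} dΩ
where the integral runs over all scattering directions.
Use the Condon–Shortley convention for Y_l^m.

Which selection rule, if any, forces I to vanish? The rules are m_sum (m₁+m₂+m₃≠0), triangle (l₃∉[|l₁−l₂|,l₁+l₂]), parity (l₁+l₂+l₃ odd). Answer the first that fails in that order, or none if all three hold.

m₁+m₂+m₃ = 2 − 2 + 0 = 0  ✓
triangle: |5−2|=3 ≤ l₃=1 ≤ 5+2=7  ✗
parity: l₁+l₂+l₃ = 8 is even

triangle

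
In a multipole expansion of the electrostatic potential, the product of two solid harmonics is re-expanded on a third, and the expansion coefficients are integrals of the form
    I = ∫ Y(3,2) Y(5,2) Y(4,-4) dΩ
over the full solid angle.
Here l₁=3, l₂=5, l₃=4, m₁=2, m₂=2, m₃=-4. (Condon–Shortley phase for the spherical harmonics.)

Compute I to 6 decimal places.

-0.109480

Rules hold: Σm=0, L=12 even, 2≤4≤8.
N = 7·11·9 = 693
Δ = 4!·2!·6!/13! = 1/180180
Racah Σ t=1..3: t=1:−1/576 t=2:+1/144 t=3:−1/576 = 1/288
⇒ 3j(3 5 4; 0 0 0)² = 20/1001, sgn +1
Racah Σ t=1..1: t=1:−1/8640 = -1/8640
⇒ 3j(3 5 4; 2 2 -4)² = 14/1287, sgn -1
4πI² = N·(3j₀)²·(3jₘ)² = 280/1859
I = -1·√(0.150619/4π) = -0.10947990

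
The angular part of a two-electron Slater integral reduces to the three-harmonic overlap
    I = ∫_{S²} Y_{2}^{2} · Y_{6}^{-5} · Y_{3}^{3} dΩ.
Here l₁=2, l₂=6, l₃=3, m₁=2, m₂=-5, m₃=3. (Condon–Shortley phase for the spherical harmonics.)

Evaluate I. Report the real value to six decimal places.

l₃=3 ∉ [4,8] — triangle fails ⇒ I = 0

0.000000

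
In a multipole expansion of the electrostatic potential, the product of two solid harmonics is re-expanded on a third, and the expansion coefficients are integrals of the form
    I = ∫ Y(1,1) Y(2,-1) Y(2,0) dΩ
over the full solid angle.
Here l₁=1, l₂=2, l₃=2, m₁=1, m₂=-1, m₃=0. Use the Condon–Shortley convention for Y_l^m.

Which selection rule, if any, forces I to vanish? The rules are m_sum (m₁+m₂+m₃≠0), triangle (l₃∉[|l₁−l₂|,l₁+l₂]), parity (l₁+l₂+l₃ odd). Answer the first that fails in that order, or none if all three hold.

azimuthal sum: 1 − 1 + 0 = 0  ✓
1 ≤ 2 ≤ 3 (triangle on l)  ✓
L = 1 + 2 + 2 = 5 (odd)  ✗

parity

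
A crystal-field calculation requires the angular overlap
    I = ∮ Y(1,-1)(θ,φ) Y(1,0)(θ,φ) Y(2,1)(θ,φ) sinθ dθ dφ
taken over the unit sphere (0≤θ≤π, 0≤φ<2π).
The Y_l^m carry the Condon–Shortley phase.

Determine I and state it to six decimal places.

-0.218510

m-sum 0 ✓  L=4 even ✓  0≤2≤2 ✓
Π(2lᵢ+1) = 3×3×5 = 45
triangle coeff Δ(1,1,2) = 1/30
Σ_t [0,0]: t=0:+1/1 = 1/1
(3j)²=2/15 [(1 1 2; 0 0 0)], sign=+1
Σ_t [0,0]: t=0:+1/2 = 1/2
(3j)²=1/10 [(1 1 2; -1 0 1)], sign=-1
⇒ 4πI² = 3/5
I = (-1)√(3/5/(4π)) = -0.21850969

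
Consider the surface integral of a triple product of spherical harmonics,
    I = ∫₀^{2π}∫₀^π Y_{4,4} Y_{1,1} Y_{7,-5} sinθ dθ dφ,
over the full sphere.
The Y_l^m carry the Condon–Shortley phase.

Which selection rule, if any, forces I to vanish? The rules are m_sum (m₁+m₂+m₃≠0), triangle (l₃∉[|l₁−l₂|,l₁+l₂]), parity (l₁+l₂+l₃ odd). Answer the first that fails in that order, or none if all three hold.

triangle

azimuthal sum: 4 + 1 − 5 = 0  ✓
3 ≤ 7 ≤ 5 (triangle on l)  ✗
L = 4 + 1 + 7 = 12 (even)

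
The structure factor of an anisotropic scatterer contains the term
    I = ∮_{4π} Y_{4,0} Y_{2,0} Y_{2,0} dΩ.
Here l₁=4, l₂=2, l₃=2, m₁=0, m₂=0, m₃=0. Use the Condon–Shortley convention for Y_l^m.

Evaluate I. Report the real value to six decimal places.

Rules hold: Σm=0, L=8 even, 2≤2≤6.
N = 9·5·5 = 225
Δ = 4!·4!·0!/9! = 1/630
Racah Σ t=2..2: t=2:+1/16 = 1/16
⇒ 3j(4 2 2; 0 0 0)² = 2/35, sgn +1
(m-triple is (0,0,0) — same symbol as above.)
4πI² = N·(3j₀)²·(3jₘ)² = 36/49
I = +1·√(0.734694/4π) = 0.24179554

0.241796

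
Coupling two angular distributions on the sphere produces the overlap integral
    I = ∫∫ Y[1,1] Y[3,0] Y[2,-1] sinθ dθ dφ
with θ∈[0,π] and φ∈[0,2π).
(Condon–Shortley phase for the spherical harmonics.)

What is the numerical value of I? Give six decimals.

Rules hold: Σm=0, L=6 even, 2≤2≤4.
N = 3·7·5 = 105
Δ = 2!·0!·4!/7! = 1/105
Racah Σ t=1..1: t=1:−1/4 = -1/4
⇒ 3j(1 3 2; 0 0 0)² = 3/35, sgn -1
Racah Σ t=0..0: t=0:+1/12 = 1/12
⇒ 3j(1 3 2; 1 0 -1)² = 1/35, sgn -1
4πI² = N·(3j₀)²·(3jₘ)² = 9/35
I = +1·√(0.257143/4π) = 0.14304817

0.143048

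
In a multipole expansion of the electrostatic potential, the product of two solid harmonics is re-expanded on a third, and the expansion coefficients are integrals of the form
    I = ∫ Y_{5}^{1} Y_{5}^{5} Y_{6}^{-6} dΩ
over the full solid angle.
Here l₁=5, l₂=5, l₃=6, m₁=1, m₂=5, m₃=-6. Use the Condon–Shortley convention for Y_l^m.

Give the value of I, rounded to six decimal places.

Checks pass: Σm=0; 16 even; l₃=6∈[0,10].
(2·5+1)(2·5+1)(2·6+1) = 1573
Δ: 4! 6! 6! / 17! → 1/28588560
sum: t=0:+1/345600 t=1:−1/13824 t=2:+1/5184 t=3:−1/13824 t=4:+1/345600 = 7/129600
3j²(5 5 6; 0 0 0) = Δ·Π!·Σ² = 80/7293  (sign +1)
sum: t=4:+1/12441600 = 1/12441600
3j²(5 5 6; 1 5 -6) = Δ·Π!·Σ² = 3/442  (sign +1)
combine: 4πI² = 1573·80/7293·3/442 = 440/3757
take √, sign +1: I = 0.09653856

0.096539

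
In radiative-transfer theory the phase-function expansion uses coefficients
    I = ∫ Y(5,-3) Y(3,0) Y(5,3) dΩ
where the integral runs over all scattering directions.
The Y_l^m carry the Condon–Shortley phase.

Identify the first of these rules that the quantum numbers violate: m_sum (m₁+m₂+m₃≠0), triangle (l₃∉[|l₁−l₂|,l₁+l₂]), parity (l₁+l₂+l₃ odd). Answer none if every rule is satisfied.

Σmᵢ = 0  ✓
l₃∈[|l₁−l₂|,l₁+l₂]=[2,8], have l₃=5  ✓
Σlᵢ = 13 ⇒ odd  ✗

parity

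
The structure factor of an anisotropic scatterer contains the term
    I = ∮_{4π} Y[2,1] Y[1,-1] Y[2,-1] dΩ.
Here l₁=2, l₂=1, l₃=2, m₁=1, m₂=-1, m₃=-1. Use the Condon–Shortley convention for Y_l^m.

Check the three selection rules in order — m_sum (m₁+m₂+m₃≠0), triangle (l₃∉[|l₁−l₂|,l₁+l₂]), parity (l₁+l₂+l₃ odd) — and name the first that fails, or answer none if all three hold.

m_sum

m₁+m₂+m₃ = 1 − 1 − 1 = -1  ✗
triangle: |2−1|=1 ≤ l₃=2 ≤ 2+1=3
parity: l₁+l₂+l₃ = 5 is odd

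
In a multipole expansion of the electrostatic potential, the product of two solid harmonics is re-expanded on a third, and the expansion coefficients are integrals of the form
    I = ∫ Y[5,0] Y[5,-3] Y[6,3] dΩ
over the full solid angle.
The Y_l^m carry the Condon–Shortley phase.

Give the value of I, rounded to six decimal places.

Checks pass: Σm=0; 16 even; l₃=6∈[0,10].
(2·5+1)(2·5+1)(2·6+1) = 1573
Δ: 4! 6! 6! / 17! → 1/28588560
sum: t=0:+1/345600 t=1:−1/13824 t=2:+1/5184 t=3:−1/13824 t=4:+1/345600 = 7/129600
3j²(5 5 6; 0 0 0) = Δ·Π!·Σ² = 80/7293  (sign +1)
sum: t=0:+1/138240 t=1:−1/34560 t=2:+1/103680 = -1/82944
3j²(5 5 6; 0 -3 3) = Δ·Π!·Σ² = 125/9724  (sign +1)
combine: 4πI² = 1573·80/7293·125/9724 = 2500/11271
take √, sign +1: I = 0.13285682

0.132857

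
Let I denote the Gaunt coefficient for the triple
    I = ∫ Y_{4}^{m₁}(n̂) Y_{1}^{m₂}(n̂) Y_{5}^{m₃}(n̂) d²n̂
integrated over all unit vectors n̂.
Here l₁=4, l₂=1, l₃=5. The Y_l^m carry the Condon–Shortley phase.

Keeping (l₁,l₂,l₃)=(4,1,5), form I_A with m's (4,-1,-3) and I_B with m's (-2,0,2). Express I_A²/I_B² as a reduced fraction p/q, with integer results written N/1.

1/21

l's match ⇒ only the (l;m) 3-j factors differ between A and B.
A: triangle coeff Δ(4,1,5) = 1/495; Σ_t [0,0]: t=0:+1/80640 = 1/80640; (3j)²=1/495 [(4 1 5; 4 -1 -3)], sign=+1
B: triangle coeff Δ(4,1,5) = 1/495; Σ_t [0,0]: t=0:+1/1440 = 1/1440; (3j)²=7/165 [(4 1 5; -2 0 2)], sign=-1
I_A²/I_B² = (1/495)/(7/165) = 1/21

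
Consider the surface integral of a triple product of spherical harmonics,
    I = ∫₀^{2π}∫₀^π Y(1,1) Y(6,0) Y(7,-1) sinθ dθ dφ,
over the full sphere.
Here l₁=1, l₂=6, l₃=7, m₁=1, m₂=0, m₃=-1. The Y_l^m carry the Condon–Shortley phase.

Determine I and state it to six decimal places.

Checks pass: Σm=0; 14 even; l₃=7∈[5,7].
(2·1+1)(2·6+1)(2·7+1) = 585
Δ: 0! 2! 12! / 15! → 1/1365
sum: t=0:+1/518400 = 1/518400
3j²(1 6 7; 0 0 0) = Δ·Π!·Σ² = 7/195  (sign -1)
sum: t=0:+1/1036800 = 1/1036800
3j²(1 6 7; 1 0 -1) = Δ·Π!·Σ² = 4/195  (sign +1)
combine: 4πI² = 585·7/195·4/195 = 28/65
take √, sign -1: I = -0.18514731

-0.185147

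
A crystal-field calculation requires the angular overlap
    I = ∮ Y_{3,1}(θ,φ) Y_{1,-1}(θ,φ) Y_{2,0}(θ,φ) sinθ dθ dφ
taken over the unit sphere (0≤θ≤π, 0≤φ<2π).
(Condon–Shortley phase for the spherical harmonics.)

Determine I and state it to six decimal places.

-0.202301

Rules hold: Σm=0, L=6 even, 2≤2≤4.
N = 7·3·5 = 105
Δ = 2!·4!·0!/7! = 1/105
Racah Σ t=1..1: t=1:−1/4 = -1/4
⇒ 3j(3 1 2; 0 0 0)² = 3/35, sgn -1
Racah Σ t=0..0: t=0:+1/8 = 1/8
⇒ 3j(3 1 2; 1 -1 0)² = 2/35, sgn +1
4πI² = N·(3j₀)²·(3jₘ)² = 18/35
I = -1·√(0.514286/4π) = -0.20230066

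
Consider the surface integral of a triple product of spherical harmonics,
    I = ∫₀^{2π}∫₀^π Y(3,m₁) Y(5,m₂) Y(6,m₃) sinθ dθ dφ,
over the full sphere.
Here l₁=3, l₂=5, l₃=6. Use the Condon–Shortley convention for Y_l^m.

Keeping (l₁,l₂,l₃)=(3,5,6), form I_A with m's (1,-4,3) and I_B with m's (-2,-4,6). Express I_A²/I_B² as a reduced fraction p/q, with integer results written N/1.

8/11

l's match ⇒ only the (l;m) 3-j factors differ between A and B.
A: triangle coeff Δ(3,5,6) = 1/675675; Σ_t [0,1]: t=0:+1/40320 t=1:−1/241920 = 1/48384; (3j)²=24/1001 [(3 5 6; 1 -4 3)], sign=-1
B: triangle coeff Δ(3,5,6) = 1/675675; Σ_t [1,1]: t=1:−1/967680 = -1/967680; (3j)²=3/91 [(3 5 6; -2 -4 6)], sign=-1
I_A²/I_B² = (24/1001)/(3/91) = 8/11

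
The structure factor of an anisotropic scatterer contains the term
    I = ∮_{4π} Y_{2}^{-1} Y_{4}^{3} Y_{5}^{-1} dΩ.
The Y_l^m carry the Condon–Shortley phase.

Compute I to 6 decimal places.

-1 + 3 − 1 = 1 ≠ 0: azimuthal integral kills it; I = 0

0.000000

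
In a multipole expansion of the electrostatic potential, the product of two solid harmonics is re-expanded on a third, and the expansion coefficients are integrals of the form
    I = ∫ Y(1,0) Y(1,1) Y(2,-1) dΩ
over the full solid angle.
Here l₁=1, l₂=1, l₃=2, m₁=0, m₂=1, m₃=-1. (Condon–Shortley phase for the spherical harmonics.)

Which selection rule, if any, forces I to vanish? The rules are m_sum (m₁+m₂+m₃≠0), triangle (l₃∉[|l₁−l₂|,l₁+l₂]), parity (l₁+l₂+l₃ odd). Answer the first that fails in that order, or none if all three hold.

none

azimuthal sum: 0 + 1 − 1 = 0  ✓
0 ≤ 2 ≤ 2 (triangle on l)  ✓
L = 1 + 1 + 2 = 4 (even)  ✓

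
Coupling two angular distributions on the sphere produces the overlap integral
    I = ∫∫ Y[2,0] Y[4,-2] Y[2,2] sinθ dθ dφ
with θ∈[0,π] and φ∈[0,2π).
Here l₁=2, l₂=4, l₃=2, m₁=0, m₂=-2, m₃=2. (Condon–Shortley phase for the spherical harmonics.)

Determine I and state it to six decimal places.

0.156078

Checks pass: Σm=0; 8 even; l₃=2∈[2,6].
(2·2+1)(2·4+1)(2·2+1) = 225
Δ: 4! 0! 4! / 9! → 1/630
sum: t=2:+1/16 = 1/16
3j²(2 4 2; 0 0 0) = Δ·Π!·Σ² = 2/35  (sign +1)
sum: t=2:+1/96 = 1/96
3j²(2 4 2; 0 -2 2) = Δ·Π!·Σ² = 1/42  (sign +1)
combine: 4πI² = 225·2/35·1/42 = 15/49
take √, sign +1: I = 0.15607835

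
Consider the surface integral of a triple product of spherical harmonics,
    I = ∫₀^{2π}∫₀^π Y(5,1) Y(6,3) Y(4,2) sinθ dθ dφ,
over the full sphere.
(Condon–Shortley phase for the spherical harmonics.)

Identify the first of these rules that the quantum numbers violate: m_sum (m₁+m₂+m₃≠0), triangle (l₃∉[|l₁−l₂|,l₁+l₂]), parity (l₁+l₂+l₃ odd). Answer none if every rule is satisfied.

m_sum

azimuthal sum: 1 + 3 + 2 = 6  ✗
1 ≤ 4 ≤ 11 (triangle on l)
L = 5 + 6 + 4 = 15 (odd)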